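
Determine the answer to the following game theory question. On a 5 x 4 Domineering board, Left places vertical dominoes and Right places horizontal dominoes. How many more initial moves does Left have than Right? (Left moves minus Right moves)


Board is 5 x 4 (rows x cols).
Left (vertical) placements: (rows-1) * cols = 4 * 4 = 16
Right (horizontal) placements: rows * (cols-1) = 5 * 3 = 15
Advantage = Left - Right = 16 - 15 = 1

1


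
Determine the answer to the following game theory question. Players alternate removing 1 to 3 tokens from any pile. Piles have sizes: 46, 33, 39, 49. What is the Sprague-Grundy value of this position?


Subtraction set: {1, 2, 3}
For this subtraction set, G(n) = n mod 4 (period = max + 1 = 4).
Pile 1 (size 46): G(46) = 46 mod 4 = 2
Pile 2 (size 33): G(33) = 33 mod 4 = 1
Pile 3 (size 39): G(39) = 39 mod 4 = 3
Pile 4 (size 49): G(49) = 49 mod 4 = 1
Total Grundy value = XOR of all: 2 XOR 1 XOR 3 XOR 1 = 1

1


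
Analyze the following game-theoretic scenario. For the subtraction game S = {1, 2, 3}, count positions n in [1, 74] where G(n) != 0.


Subtraction set S = {1, 2, 3}, so G(n) = n mod 4.
G(n) = 0 when n is a multiple of 4.
Multiples of 4 in [1, 74]: 18
N-positions (nonzero Grundy) = 74 - 18 = 56

56


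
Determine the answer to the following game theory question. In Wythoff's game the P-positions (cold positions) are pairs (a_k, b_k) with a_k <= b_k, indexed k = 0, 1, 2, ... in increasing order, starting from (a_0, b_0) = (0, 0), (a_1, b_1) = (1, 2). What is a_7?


By Wythoff's theorem, a_k = floor(k * phi) and b_k = floor(k * phi^2) = a_k + k, where phi = (1 + sqrt(5))/2 is the golden ratio.
phi = (1 + sqrt(5))/2 = 1.618034
k = 7
k * phi = 7 * 1.618034 = 11.326238
a_7 = floor(k * phi) = 11

11


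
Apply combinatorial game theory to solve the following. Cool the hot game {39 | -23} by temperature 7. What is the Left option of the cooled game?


Original game: {39 | -23} (a switch {a | b} with a > b).
Cooling by t (for t below the temperature (a - b)/2 = 31) taxes each move by t: {a | b} cooled by t is {a - t | b + t}.
Cooling amount: t = 7
Cooled Left option: 39 - 7 = 32
Cooled Right option: -23 + 7 = -16
Cooled game: {32 | -16}
Left option = 32

32


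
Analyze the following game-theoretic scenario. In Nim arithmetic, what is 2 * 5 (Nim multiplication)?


Nim multiplication is bilinear over XOR: (u XOR v) * w = (u*w) XOR (v*w).
So we split each operand into its bit components and XOR the pairwise Nim products.
2 = 2 (as XOR of powers of 2).
5 = 1 + 4 (as XOR of powers of 2).
Using the standard Nim-product table on single bits:
  2*2 = 3,   2*4 = 8,   2*8 = 12,
  4*4 = 6,   4*8 = 11,  8*8 = 13,
and  1*x = x (identity), k*l = l*k (commutative).
Pairwise Nim products:
  2 * 1 = 2
  2 * 4 = 8
XOR them: 2 XOR 8 = 10.
Result: 2 * 5 = 10 (in Nim).

10


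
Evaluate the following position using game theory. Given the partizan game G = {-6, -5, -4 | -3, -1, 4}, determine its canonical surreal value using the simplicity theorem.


Left options: {-6, -5, -4}, max = -4
Right options: {-3, -1, 4}, min = -3
All options are numbers and max(Left) < min(Right), so by the simplicity theorem the value is the simplest (earliest-born) number strictly between -4 and -3.
No integer lies strictly between -4 and -3, so the value is the dyadic rational m/2^k in the interval with the smallest k (then m odd); search k = 1, 2, ...:
Denominator 2: -7/2 lies strictly between -4 and -3 -- found.
The simplest number in the interval is -7/2.
Game value = -7/2

-7/2


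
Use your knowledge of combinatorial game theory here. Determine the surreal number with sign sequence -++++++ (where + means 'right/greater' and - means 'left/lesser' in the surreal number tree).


Sign expansion: -++++++
Rule: track bounds (lo, hi), initially (-inf, +inf). On '+', the current value becomes lo and we move to the simplest number in (value, hi): value + 1 if hi = +inf, otherwise the midpoint (value + hi)/2. On '-', the current value becomes hi and we move to value - 1 if lo = -inf, otherwise the midpoint (lo + value)/2.
Start at 0.
Step 1: sign = -, move left. Bounds: (-inf, 0). Value = -1
Step 2: sign = +, move right. Bounds: (-1, 0). Value = -1/2
Step 3: sign = +, move right. Bounds: (-1/2, 0). Value = -1/4
Step 4: sign = +, move right. Bounds: (-1/4, 0). Value = -1/8
Step 5: sign = +, move right. Bounds: (-1/8, 0). Value = -1/16
Step 6: sign = +, move right. Bounds: (-1/16, 0). Value = -1/32
Step 7: sign = +, move right. Bounds: (-1/32, 0). Value = -1/64
The surreal number with sign expansion -++++++ is -1/64.

-1/64


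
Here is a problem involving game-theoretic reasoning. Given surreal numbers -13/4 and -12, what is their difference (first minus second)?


x = -13/4, y = -12
Converting to common denominator: 4
x = -13/4, y = -48/4
x - y = -13/4 - -12 = 35/4

35/4


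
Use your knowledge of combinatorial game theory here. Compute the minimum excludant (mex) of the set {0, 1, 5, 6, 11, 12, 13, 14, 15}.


Set = {0, 1, 5, 6, 11, 12, 13, 14, 15}
0 is in the set.
1 is in the set.
2 is NOT in the set. This is the mex.
mex = 2

2


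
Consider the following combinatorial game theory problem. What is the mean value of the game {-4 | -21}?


Game = {-4 | -21}, a switch {a | b} with numbers a > b.
Its thermograph has left wall a - t and right wall b + t, which meet at t = (a - b)/2, where both equal (a + b)/2. So the mast (mean value) is at (a + b)/2.
Mean = (-4 + (-21))/2 = -25/2 = -25/2

-25/2


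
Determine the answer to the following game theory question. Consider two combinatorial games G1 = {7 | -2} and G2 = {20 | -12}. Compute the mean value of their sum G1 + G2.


G1 = {7 | -2}, G2 = {20 | -12}
Each is a switch {a | b} with numbers a > b; its mean value is (a + b)/2, and mean value is additive over game sums: m(G1 + G2) = m(G1) + m(G2).
Mean of G1 = (7 + (-2))/2 = 5/2 = 5/2
Mean of G2 = (20 + (-12))/2 = 8/2 = 4
Mean of G1 + G2 = 5/2 + 4 = 13/2

13/2


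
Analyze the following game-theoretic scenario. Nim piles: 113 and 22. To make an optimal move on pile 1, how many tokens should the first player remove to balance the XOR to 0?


Piles: 113 and 22
Current XOR: 113 XOR 22 = 103 (non-zero, so this is an N-position).
To make the XOR zero, we need to find a move that balances the piles.
For pile 1 (size 113): target = 113 XOR 103 = 22
We reduce pile 1 from 113 to 22.
Tokens removed: 113 - 22 = 91
Verification: 22 XOR 22 = 0

91


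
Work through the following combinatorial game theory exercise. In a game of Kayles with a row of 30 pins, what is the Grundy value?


Kayles: a move removes 1 or 2 adjacent pins from a contiguous row.
Removing pins from a row of k leaves two independent rows (a, b) with a + b = k - 1 (one pin) or a + b = k - 2 (two pins); an end removal gives a = 0.
By Sprague-Grundy, G(k) = mex{ G(a) XOR G(b) } over all these splits. G(0) = 0.
G(1): splits (0,0):0^0=0 -> mex({0}) = 1
G(2): splits (0,1):0^1=1 (0,0):0^0=0 -> mex({0, 1}) = 2
G(3): splits (0,2):0^2=2 (1,1):1^1=0 (0,1):0^1=1 -> mex({0, 1, 2}) = 3
G(4): splits (0,3):0^3=3 (1,2):1^2=3 (0,2):0^2=2 (1,1):1^1=0 -> mex({0, 2, 3}) = 1
G(5): splits (0,4):0^1=1 (1,3):1^3=2 (2,2):2^2=0 (0,3):0^3=3 (1,2):1^2=3 -> mex({0, 1, 2, 3}) = 4
G(6) = mex({0, 1, 2, 4}) = 3
G(7) = mex({0, 1, 3, 4, 5}) = 2
G(8) = mex({0, 2, 3, 5, 6}) = 1
G(9) = mex({0, 1, 2, 3, 6, 7}) = 4
G(10) = mex({0, 1, 3, 4, 5, 7}) = 2
G(11) = mex({0, 1, 2, 3, 4, 5}) = 6
G(12) = mex({0, 1, 2, 3, 5, 6, 7}) = 4
G(13) = mex({0, 2, 3, 4, 6, 7}) = 1
G(14) = mex({0, 1, 4, 5, 6, 7}) = 2
G(15) = mex({0, 1, 2, 3, 4, 5, 6}) = 7
G(16) = mex({0, 2, 3, 5, 6, 7}) = 1
G(17) = mex({0, 1, 2, 3, 5, 6, 7}) = 4
G(18) = mex({0, 1, 2, 4, 5, 6}) = 3
G(19) = mex({0, 1, 3, 4, 5, 7}) = 2
G(20) = mex({0, 2, 3, 4, 5, 6, 7}) = 1
G(21) = mex({0, 1, 2, 3, 5, 6, 7}) = 4
G(22) = mex({0, 1, 2, 3, 4, 5, 7}) = 6
G(23) = mex({0, 1, 2, 3, 4, 5, 6}) = 7
G(24) = mex({0, 1, 2, 3, 5, 6, 7}) = 4
G(25) = mex({0, 2, 3, 4, 6, 7}) = 1
G(26) = mex({0, 1, 3, 4, 5, 6, 7}) = 2
G(27) = mex({0, 1, 2, 3, 4, 5, 6, 7}) = 8
G(28) = mex({0, 1, 2, 3, 4, 6, 7, 8}) = 5
G(29) = mex({0, 1, 2, 3, 5, 6, 7, 8, 9}) = 4
G(30) = mex({0, 1, 2, 3, 4, 5, 6, 9, 10}) = 7
Therefore G(30) = 7.

7


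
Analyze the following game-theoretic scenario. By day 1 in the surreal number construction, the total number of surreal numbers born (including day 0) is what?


Day 0: {|} = 0 is born. Count = 1.
Day n: the number of surreal numbers born by day n is 2^(n+1) - 1.
By day 0: 2^1 - 1 = 1
By day 1: 2^2 - 1 = 3
By day 1: 3 surreal numbers.

3


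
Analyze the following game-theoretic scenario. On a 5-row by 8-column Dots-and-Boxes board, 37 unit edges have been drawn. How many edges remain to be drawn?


Grid: 5 x 8 boxes, i.e. 6 rows and 9 columns of dots.
Horizontal edges: (rows + 1) * cols = 6 * 8 = 48
Vertical edges: rows * (cols + 1) = 5 * 9 = 45
Total edges: 48 + 45 = 93
Edges drawn: 37
Remaining: 93 - 37 = 56

56


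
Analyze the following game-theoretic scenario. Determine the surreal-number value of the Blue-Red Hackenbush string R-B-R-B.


Edges (from ground): R-B-R-B
By Berlekamp's sign-expansion rule, a Blue-Red Hackenbush stalk has the value of the surreal number whose sign sequence is the edge sequence with B -> + and R -> -.
Sign sequence: -+-+
Trace the sign expansion in the surreal number tree, starting from 0:
Edge 1: R (sign -) -> bounds (-inf, 0), value = -1
Edge 2: B (sign +) -> bounds (-1, 0), value = -1/2
Edge 3: R (sign -) -> bounds (-1, -1/2), value = -3/4
Edge 4: B (sign +) -> bounds (-3/4, -1/2), value = -5/8
Game value = -5/8

-5/8


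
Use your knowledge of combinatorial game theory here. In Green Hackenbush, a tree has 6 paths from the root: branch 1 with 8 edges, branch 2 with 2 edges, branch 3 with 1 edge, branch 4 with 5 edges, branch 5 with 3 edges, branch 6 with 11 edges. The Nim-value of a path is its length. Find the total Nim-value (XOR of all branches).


The tree has 6 branches from the ground vertex.
In Green Hackenbush, the Nim-value of a simple path of length k is k.
Branch 1: length 8, Nim-value = 8
Branch 2: length 2, Nim-value = 2
Branch 3: length 1, Nim-value = 1
Branch 4: length 5, Nim-value = 5
Branch 5: length 3, Nim-value = 3
Branch 6: length 11, Nim-value = 11
Total Nim-value = XOR of all branch values:
0 XOR 8 = 8
8 XOR 2 = 10
10 XOR 1 = 11
11 XOR 5 = 14
14 XOR 3 = 13
13 XOR 11 = 6
Nim-value of the tree = 6

6


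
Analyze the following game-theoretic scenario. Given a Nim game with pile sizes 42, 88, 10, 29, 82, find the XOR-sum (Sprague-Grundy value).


We need the XOR (exclusive or) of all pile sizes.
After XOR-ing pile 1 (size 42): 0 XOR 42 = 42
After XOR-ing pile 2 (size 88): 42 XOR 88 = 114
After XOR-ing pile 3 (size 10): 114 XOR 10 = 120
After XOR-ing pile 4 (size 29): 120 XOR 29 = 101
After XOR-ing pile 5 (size 82): 101 XOR 82 = 55
The Nim-value of this position is 55.

55


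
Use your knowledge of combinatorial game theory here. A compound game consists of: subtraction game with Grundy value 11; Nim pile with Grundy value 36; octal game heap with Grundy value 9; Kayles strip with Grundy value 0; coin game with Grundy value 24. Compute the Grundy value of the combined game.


By the Sprague-Grundy theorem, the Grundy value of a sum of games is the XOR of individual Grundy values.
subtraction game: Grundy value = 11. Running XOR: 0 XOR 11 = 11
Nim pile: Grundy value = 36. Running XOR: 11 XOR 36 = 47
octal game heap: Grundy value = 9. Running XOR: 47 XOR 9 = 38
Kayles strip: Grundy value = 0. Running XOR: 38 XOR 0 = 38
coin game: Grundy value = 24. Running XOR: 38 XOR 24 = 62
The combined Grundy value is 62.

62


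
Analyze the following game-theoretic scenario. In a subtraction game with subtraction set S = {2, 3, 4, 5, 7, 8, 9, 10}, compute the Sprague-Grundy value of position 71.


The subtraction set is S = {2, 3, 4, 5, 7, 8, 9, 10}.
G(k) = mex{ G(k - s) : s in S, s <= k }. We compute iteratively: G(0) = 0.
G(1) = mex({}) = 0
G(2) = mex({0}) = 1
G(3) = mex({0}) = 1
G(4) = mex({0, 1}) = 2
G(5) = mex({0, 1}) = 2
G(6) = mex({0, 1, 2}) = 3
G(7) = mex({0, 1, 2}) = 3
G(8) = mex({0, 1, 2, 3}) = 4
G(9) = mex({0, 1, 2, 3}) = 4
G(10) = mex({0, 1, 2, 3, 4}) = 5
G(11) = mex({0, 1, 2, 3, 4}) = 5
G(12) = mex({1, 2, 3, 4, 5}) = 0
G(13) = mex({1, 2, 3, 4, 5}) = 0
G(14) = mex({0, 2, 3, 4, 5}) = 1
G(15) = mex({0, 2, 3, 4, 5}) = 1
G(16) = mex({0, 1, 3, 4, 5}) = 2
G(17) = mex({0, 1, 3, 4, 5}) = 2
G(18) = mex({0, 1, 2, 4, 5}) = 3
G(19) = mex({0, 1, 2, 4, 5}) = 3
G(20) = mex({0, 1, 2, 3, 5}) = 4
G(21) = mex({0, 1, 2, 3, 5}) = 4
Observe that G(12)..G(21) = 0, 0, 1, 1, 2, 2, 3, 3, 4, 4 repeats G(0)..G(9) = 0, 0, 1, 1, 2, 2, 3, 3, 4, 4.
For k >= max(S) = 10, G(k) is determined by the previous 10 values G(k-10)..G(k-1); a window of 10 consecutive values has recurred shifted by 12, so by induction G(k + 12) = G(k) for all k >= 0: the sequence is periodic from the start with period 12.
One period: G(0..11) = 0, 0, 1, 1, 2, 2, 3, 3, 4, 4, 5, 5.
71 mod 12 = 11, so G(71) = G(11) = 5.

5


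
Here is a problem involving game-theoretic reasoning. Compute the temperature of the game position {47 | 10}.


The game is {47 | 10}, a switch {a | b} with numbers a > b.
Cooling {a | b} by t gives {a - t | b + t}, which stops being hot when a - t = b + t, i.e. at t = (a - b)/2. So the temperature of a switch is (a - b)/2.
Temperature = (Left option - Right option) / 2
= (47 - (10)) / 2
= 37 / 2
= 37/2

37/2


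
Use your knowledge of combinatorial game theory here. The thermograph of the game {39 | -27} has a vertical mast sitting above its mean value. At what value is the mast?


Game = {39 | -27}, a switch {a | b} with numbers a > b.
Its thermograph has left wall a - t and right wall b + t, which meet at t = (a - b)/2, where both equal (a + b)/2. So the mast (mean value) is at (a + b)/2.
Mean = (39 + (-27))/2 = 12/2 = 6

6


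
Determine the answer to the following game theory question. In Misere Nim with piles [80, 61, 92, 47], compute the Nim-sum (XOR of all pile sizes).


We need the XOR (exclusive or) of all pile sizes.
After XOR-ing pile 1 (size 80): 0 XOR 80 = 80
After XOR-ing pile 2 (size 61): 80 XOR 61 = 109
After XOR-ing pile 3 (size 92): 109 XOR 92 = 49
After XOR-ing pile 4 (size 47): 49 XOR 47 = 30
The Nim-value of this position is 30.

30


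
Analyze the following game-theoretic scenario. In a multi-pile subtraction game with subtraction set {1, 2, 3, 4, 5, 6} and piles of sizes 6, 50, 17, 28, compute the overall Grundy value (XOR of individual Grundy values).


Subtraction set: {1, 2, 3, 4, 5, 6}
For this subtraction set, G(n) = n mod 7 (period = max + 1 = 7).
Pile 1 (size 6): G(6) = 6 mod 7 = 6
Pile 2 (size 50): G(50) = 50 mod 7 = 1
Pile 3 (size 17): G(17) = 17 mod 7 = 3
Pile 4 (size 28): G(28) = 28 mod 7 = 0
Total Grundy value = XOR of all: 6 XOR 1 XOR 3 XOR 0 = 4

4


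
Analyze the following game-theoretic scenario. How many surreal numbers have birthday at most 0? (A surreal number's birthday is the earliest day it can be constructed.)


Day 0: {|} = 0 is born. Count = 1.
Day n: the number of surreal numbers born by day n is 2^(n+1) - 1.
By day 0: 2^1 - 1 = 1
By day 0: 1 surreal numbers.

1


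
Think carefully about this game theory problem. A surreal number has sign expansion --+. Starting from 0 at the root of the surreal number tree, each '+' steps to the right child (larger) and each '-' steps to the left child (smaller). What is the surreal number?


Sign expansion: --+
Rule: track bounds (lo, hi), initially (-inf, +inf). On '+', the current value becomes lo and we move to the simplest number in (value, hi): value + 1 if hi = +inf, otherwise the midpoint (value + hi)/2. On '-', the current value becomes hi and we move to value - 1 if lo = -inf, otherwise the midpoint (lo + value)/2.
Start at 0.
Step 1: sign = -, move left. Bounds: (-inf, 0). Value = -1
Step 2: sign = -, move left. Bounds: (-inf, -1). Value = -2
Step 3: sign = +, move right. Bounds: (-2, -1). Value = -3/2
The surreal number with sign expansion --+ is -3/2.

-3/2


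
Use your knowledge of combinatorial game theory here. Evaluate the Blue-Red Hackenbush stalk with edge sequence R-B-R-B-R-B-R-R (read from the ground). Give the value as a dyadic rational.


Edges (from ground): R-B-R-B-R-B-R-R
By Berlekamp's sign-expansion rule, a Blue-Red Hackenbush stalk has the value of the surreal number whose sign sequence is the edge sequence with B -> + and R -> -.
Sign sequence: -+-+-+--
Trace the sign expansion in the surreal number tree, starting from 0:
Edge 1: R (sign -) -> bounds (-inf, 0), value = -1
Edge 2: B (sign +) -> bounds (-1, 0), value = -1/2
Edge 3: R (sign -) -> bounds (-1, -1/2), value = -3/4
Edge 4: B (sign +) -> bounds (-3/4, -1/2), value = -5/8
Edge 5: R (sign -) -> bounds (-3/4, -5/8), value = -11/16
Edge 6: B (sign +) -> bounds (-11/16, -5/8), value = -21/32
Edge 7: R (sign -) -> bounds (-11/16, -21/32), value = -43/64
Edge 8: R (sign -) -> bounds (-11/16, -43/64), value = -87/128
Game value = -87/128

-87/128


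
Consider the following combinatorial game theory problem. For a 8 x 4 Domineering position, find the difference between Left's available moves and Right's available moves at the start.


Board is 8 x 4 (rows x cols).
Left (vertical) placements: (rows-1) * cols = 7 * 4 = 28
Right (horizontal) placements: rows * (cols-1) = 8 * 3 = 24
Advantage = Left - Right = 28 - 24 = 4

4


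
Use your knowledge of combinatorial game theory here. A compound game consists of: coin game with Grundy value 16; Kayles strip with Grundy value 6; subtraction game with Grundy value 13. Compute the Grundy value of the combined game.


By the Sprague-Grundy theorem, the Grundy value of a sum of games is the XOR of individual Grundy values.
coin game: Grundy value = 16. Running XOR: 0 XOR 16 = 16
Kayles strip: Grundy value = 6. Running XOR: 16 XOR 6 = 22
subtraction game: Grundy value = 13. Running XOR: 22 XOR 13 = 27
The combined Grundy value is 27.

27


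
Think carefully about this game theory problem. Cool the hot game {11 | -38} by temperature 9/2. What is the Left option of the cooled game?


Original game: {11 | -38} (a switch {a | b} with a > b).
Cooling by t (for t below the temperature (a - b)/2 = 49/2) taxes each move by t: {a | b} cooled by t is {a - t | b + t}.
Cooling amount: t = 9/2
Cooled Left option: 11 - 9/2 = 13/2
Cooled Right option: -38 + 9/2 = -67/2
Cooled game: {13/2 | -67/2}
Left option = 13/2

13/2


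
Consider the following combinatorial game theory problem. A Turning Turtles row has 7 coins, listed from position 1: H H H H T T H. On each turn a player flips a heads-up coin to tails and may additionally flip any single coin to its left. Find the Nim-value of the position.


Coins: H H H H T T H
Key fact: a single head at position k behaves exactly like a Nim heap of size k (turning it to T and optionally flipping a coin at j < k corresponds to moving the heap from k to j, or to 0), and heads combine as a disjunctive sum (two heads at the same place would cancel, matching j XOR j = 0). So the Nim-value is the XOR of the 1-indexed positions of the heads.
Face-up positions (1-indexed): [1, 2, 3, 4, 7]
XOR 0 with 1: 0 XOR 1 = 1
XOR 1 with 2: 1 XOR 2 = 3
XOR 3 with 3: 3 XOR 3 = 0
XOR 0 with 4: 0 XOR 4 = 4
XOR 4 with 7: 4 XOR 7 = 3
Nim-value = 3

3


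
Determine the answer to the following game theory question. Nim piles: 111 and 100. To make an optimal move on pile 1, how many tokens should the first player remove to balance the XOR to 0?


Piles: 111 and 100
Current XOR: 111 XOR 100 = 11 (non-zero, so this is an N-position).
To make the XOR zero, we need to find a move that balances the piles.
For pile 1 (size 111): target = 111 XOR 11 = 100
We reduce pile 1 from 111 to 100.
Tokens removed: 111 - 100 = 11
Verification: 100 XOR 100 = 0

11


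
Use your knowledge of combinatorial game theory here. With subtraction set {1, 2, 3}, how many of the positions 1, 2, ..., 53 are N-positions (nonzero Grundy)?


Subtraction set S = {1, 2, 3}, so G(n) = n mod 4.
G(n) = 0 when n is a multiple of 4.
Multiples of 4 in [1, 53]: 13
N-positions (nonzero Grundy) = 53 - 13 = 40

40


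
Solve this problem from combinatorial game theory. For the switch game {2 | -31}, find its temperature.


The game is {2 | -31}, a switch {a | b} with numbers a > b.
Cooling {a | b} by t gives {a - t | b + t}, which stops being hot when a - t = b + t, i.e. at t = (a - b)/2. So the temperature of a switch is (a - b)/2.
Temperature = (Left option - Right option) / 2
= (2 - (-31)) / 2
= 33 / 2
= 33/2

33/2


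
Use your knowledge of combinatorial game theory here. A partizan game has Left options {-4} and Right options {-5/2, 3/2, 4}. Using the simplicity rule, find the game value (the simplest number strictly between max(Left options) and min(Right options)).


Left options: {-4}, max = -4
Right options: {-5/2, 3/2, 4}, min = -5/2
All options are numbers and max(Left) < min(Right), so by the simplicity theorem the value is the simplest (earliest-born) number strictly between -4 and -5/2.
The only integer strictly between -4 and -5/2 is -3.
No non-integer in the interval can be simpler: if x is a non-integer in the interval, then floor(x) or ceil(x) also lies in the interval (the interval contains an integer), and both are proper prefixes of x's sign expansion, i.e. born earlier. So the game value is -3.
Game value = -3

-3


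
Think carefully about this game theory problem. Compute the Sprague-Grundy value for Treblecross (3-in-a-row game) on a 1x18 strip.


Treblecross: place X on empty cells; 3-in-a-row wins.
Playing within two cells of an existing X lets the opponent win at once, so sensible play treats the cells i-2..i+2 around each X as dead. The player left with no safe cell loses, so this is a normal-play take-away game on strips of safe cells.
Placing X at cell i (0-indexed) of a strip of k safe cells leaves independent strips of sizes max(0, i-2) and max(0, k-i-3). Hence G(k) = mex{ G(max(0,i-2)) XOR G(max(0,k-i-3)) : 0 <= i < k }, with G(0) = 0.
G(1): splits (0,0):0^0=0 -> mex({0}) = 1
G(2): splits (0,0):0^0=0 -> mex({0}) = 1
G(3): splits (0,0):0^0=0 -> mex({0}) = 1
G(4): splits (0,1):0^1=1 (0,0):0^0=0 -> mex({0, 1}) = 2
G(5): splits (0,2):0^1=1 (0,1):0^1=1 (0,0):0^0=0 -> mex({0, 1}) = 2
G(6) = mex({1}) = 0
G(7) = mex({0, 1, 2}) = 3
G(8) = mex({0, 1, 2}) = 3
G(9) = mex({0, 2}) = 1
G(10) = mex({0, 2, 3}) = 1
G(11) = mex({0, 3}) = 1
G(12) = mex({1, 3}) = 0
G(13) = mex({0, 1, 2, 3}) = 4
G(14) = mex({0, 1, 2}) = 3
G(15) = mex({0, 1, 2}) = 3
G(16) = mex({0, 1, 2, 4}) = 3
G(17) = mex({0, 1, 3, 4}) = 2
G(18) = mex({0, 1, 3, 4}) = 2
Therefore G(18) = 2.

2


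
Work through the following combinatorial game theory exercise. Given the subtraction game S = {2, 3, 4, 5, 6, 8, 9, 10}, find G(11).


The subtraction set is S = {2, 3, 4, 5, 6, 8, 9, 10}.
G(k) = mex{ G(k - s) : s in S, s <= k }. We compute iteratively: G(0) = 0.
G(1) = mex({}) = 0
G(2) = mex({0}) = 1
G(3) = mex({0}) = 1
G(4) = mex({0, 1}) = 2
G(5) = mex({0, 1}) = 2
G(6) = mex({0, 1, 2}) = 3
G(7) = mex({0, 1, 2}) = 3
G(8) = mex({0, 1, 2, 3}) = 4
G(9) = mex({0, 1, 2, 3}) = 4
G(10) = mex({0, 1, 2, 3, 4}) = 5
G(11) = mex({0, 1, 2, 3, 4}) = 5
Therefore G(11) = 5.

5


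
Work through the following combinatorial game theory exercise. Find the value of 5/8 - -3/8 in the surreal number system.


x = 5/8, y = -3/8
Converting to common denominator: 8
x = 5/8, y = -3/8
x - y = 5/8 - -3/8 = 1

1


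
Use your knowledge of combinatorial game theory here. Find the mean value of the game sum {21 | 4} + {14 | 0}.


G1 = {21 | 4}, G2 = {14 | 0}
Each is a switch {a | b} with numbers a > b; its mean value is (a + b)/2, and mean value is additive over game sums: m(G1 + G2) = m(G1) + m(G2).
Mean of G1 = (21 + (4))/2 = 25/2 = 25/2
Mean of G2 = (14 + (0))/2 = 14/2 = 7
Mean of G1 + G2 = 25/2 + 7 = 39/2

39/2


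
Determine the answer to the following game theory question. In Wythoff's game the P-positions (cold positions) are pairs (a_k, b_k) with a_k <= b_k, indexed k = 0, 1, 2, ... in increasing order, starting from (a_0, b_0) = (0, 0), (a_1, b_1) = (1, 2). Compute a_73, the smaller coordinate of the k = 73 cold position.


By Wythoff's theorem, a_k = floor(k * phi) and b_k = floor(k * phi^2) = a_k + k, where phi = (1 + sqrt(5))/2 is the golden ratio.
phi = (1 + sqrt(5))/2 = 1.618034
k = 73
k * phi = 73 * 1.618034 = 118.116481
a_73 = floor(k * phi) = 118

118


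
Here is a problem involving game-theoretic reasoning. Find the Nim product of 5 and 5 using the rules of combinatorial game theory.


Nim multiplication is bilinear over XOR: (u XOR v) * w = (u*w) XOR (v*w).
So we split each operand into its bit components and XOR the pairwise Nim products.
5 = 1 + 4 (as XOR of powers of 2).
5 = 1 + 4 (as XOR of powers of 2).
Using the standard Nim-product table on single bits:
  2*2 = 3,   2*4 = 8,   2*8 = 12,
  4*4 = 6,   4*8 = 11,  8*8 = 13,
and  1*x = x (identity), k*l = l*k (commutative).
Pairwise Nim products:
  1 * 1 = 1
  1 * 4 = 4
  4 * 1 = 4
  4 * 4 = 6
XOR them: 1 XOR 4 XOR 4 XOR 6 = 7.
Result: 5 * 5 = 7 (in Nim).

7


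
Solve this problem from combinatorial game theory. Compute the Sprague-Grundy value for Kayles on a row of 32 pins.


Kayles: a move removes 1 or 2 adjacent pins from a contiguous row.
Removing pins from a row of k leaves two independent rows (a, b) with a + b = k - 1 (one pin) or a + b = k - 2 (two pins); an end removal gives a = 0.
By Sprague-Grundy, G(k) = mex{ G(a) XOR G(b) } over all these splits. G(0) = 0.
G(1): splits (0,0):0^0=0 -> mex({0}) = 1
G(2): splits (0,1):0^1=1 (0,0):0^0=0 -> mex({0, 1}) = 2
G(3): splits (0,2):0^2=2 (1,1):1^1=0 (0,1):0^1=1 -> mex({0, 1, 2}) = 3
G(4): splits (0,3):0^3=3 (1,2):1^2=3 (0,2):0^2=2 (1,1):1^1=0 -> mex({0, 2, 3}) = 1
G(5): splits (0,4):0^1=1 (1,3):1^3=2 (2,2):2^2=0 (0,3):0^3=3 (1,2):1^2=3 -> mex({0, 1, 2, 3}) = 4
G(6) = mex({0, 1, 2, 4}) = 3
G(7) = mex({0, 1, 3, 4, 5}) = 2
G(8) = mex({0, 2, 3, 5, 6}) = 1
G(9) = mex({0, 1, 2, 3, 6, 7}) = 4
G(10) = mex({0, 1, 3, 4, 5, 7}) = 2
G(11) = mex({0, 1, 2, 3, 4, 5}) = 6
G(12) = mex({0, 1, 2, 3, 5, 6, 7}) = 4
G(13) = mex({0, 2, 3, 4, 6, 7}) = 1
G(14) = mex({0, 1, 4, 5, 6, 7}) = 2
G(15) = mex({0, 1, 2, 3, 4, 5, 6}) = 7
G(16) = mex({0, 2, 3, 5, 6, 7}) = 1
G(17) = mex({0, 1, 2, 3, 5, 6, 7}) = 4
G(18) = mex({0, 1, 2, 4, 5, 6}) = 3
G(19) = mex({0, 1, 3, 4, 5, 7}) = 2
G(20) = mex({0, 2, 3, 4, 5, 6, 7}) = 1
G(21) = mex({0, 1, 2, 3, 5, 6, 7}) = 4
G(22) = mex({0, 1, 2, 3, 4, 5, 7}) = 6
G(23) = mex({0, 1, 2, 3, 4, 5, 6}) = 7
G(24) = mex({0, 1, 2, 3, 5, 6, 7}) = 4
G(25) = mex({0, 2, 3, 4, 6, 7}) = 1
G(26) = mex({0, 1, 3, 4, 5, 6, 7}) = 2
G(27) = mex({0, 1, 2, 3, 4, 5, 6, 7}) = 8
G(28) = mex({0, 1, 2, 3, 4, 6, 7, 8}) = 5
G(29) = mex({0, 1, 2, 3, 5, 6, 7, 8, 9}) = 4
G(30) = mex({0, 1, 2, 3, 4, 5, 6, 9, 10}) = 7
G(31) = mex({0, 1, 3, 4, 5, 7, 10, 11}) = 2
G(32) = mex({0, 2, 3, 4, 5, 6, 7, 9, 11}) = 1
Therefore G(32) = 1.

1


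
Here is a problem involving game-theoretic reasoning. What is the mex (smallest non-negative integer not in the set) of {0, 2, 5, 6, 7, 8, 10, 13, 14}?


Set = {0, 2, 5, 6, 7, 8, 10, 13, 14}
0 is in the set.
1 is NOT in the set. This is the mex.
mex = 1

1


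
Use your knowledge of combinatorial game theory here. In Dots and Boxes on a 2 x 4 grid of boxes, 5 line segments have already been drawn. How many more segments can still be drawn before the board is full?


Grid: 2 x 4 boxes, i.e. 3 rows and 5 columns of dots.
Horizontal edges: (rows + 1) * cols = 3 * 4 = 12
Vertical edges: rows * (cols + 1) = 2 * 5 = 10
Total edges: 12 + 10 = 22
Edges drawn: 5
Remaining: 22 - 5 = 17

17


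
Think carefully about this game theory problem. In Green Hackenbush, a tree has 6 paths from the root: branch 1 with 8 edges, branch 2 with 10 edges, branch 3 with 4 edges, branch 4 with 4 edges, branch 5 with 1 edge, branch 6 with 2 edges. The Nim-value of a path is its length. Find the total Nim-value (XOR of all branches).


The tree has 6 branches from the ground vertex.
In Green Hackenbush, the Nim-value of a simple path of length k is k.
Branch 1: length 8, Nim-value = 8
Branch 2: length 10, Nim-value = 10
Branch 3: length 4, Nim-value = 4
Branch 4: length 4, Nim-value = 4
Branch 5: length 1, Nim-value = 1
Branch 6: length 2, Nim-value = 2
Total Nim-value = XOR of all branch values:
0 XOR 8 = 8
8 XOR 10 = 2
2 XOR 4 = 6
6 XOR 4 = 2
2 XOR 1 = 3
3 XOR 2 = 1
Nim-value of the tree = 1

1


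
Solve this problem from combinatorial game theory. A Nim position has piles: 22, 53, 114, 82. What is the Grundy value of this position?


We need the XOR (exclusive or) of all pile sizes.
After XOR-ing pile 1 (size 22): 0 XOR 22 = 22
After XOR-ing pile 2 (size 53): 22 XOR 53 = 35
After XOR-ing pile 3 (size 114): 35 XOR 114 = 81
After XOR-ing pile 4 (size 82): 81 XOR 82 = 3
The Nim-value of this position is 3.

3


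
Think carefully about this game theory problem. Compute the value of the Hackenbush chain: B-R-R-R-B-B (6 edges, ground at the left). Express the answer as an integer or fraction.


Edges (from ground): B-R-R-R-B-B
By Berlekamp's sign-expansion rule, a Blue-Red Hackenbush stalk has the value of the surreal number whose sign sequence is the edge sequence with B -> + and R -> -.
Sign sequence: +---++
Trace the sign expansion in the surreal number tree, starting from 0:
Edge 1: B (sign +) -> bounds (0, +inf), value = 1
Edge 2: R (sign -) -> bounds (0, 1), value = 1/2
Edge 3: R (sign -) -> bounds (0, 1/2), value = 1/4
Edge 4: R (sign -) -> bounds (0, 1/4), value = 1/8
Edge 5: B (sign +) -> bounds (1/8, 1/4), value = 3/16
Edge 6: B (sign +) -> bounds (3/16, 1/4), value = 7/32
Game value = 7/32

7/32


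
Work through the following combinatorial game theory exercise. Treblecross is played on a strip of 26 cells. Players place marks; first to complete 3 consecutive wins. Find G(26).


Treblecross: place X on empty cells; 3-in-a-row wins.
Playing within two cells of an existing X lets the opponent win at once, so sensible play treats the cells i-2..i+2 around each X as dead. The player left with no safe cell loses, so this is a normal-play take-away game on strips of safe cells.
Placing X at cell i (0-indexed) of a strip of k safe cells leaves independent strips of sizes max(0, i-2) and max(0, k-i-3). Hence G(k) = mex{ G(max(0,i-2)) XOR G(max(0,k-i-3)) : 0 <= i < k }, with G(0) = 0.
G(1): splits (0,0):0^0=0 -> mex({0}) = 1
G(2): splits (0,0):0^0=0 -> mex({0}) = 1
G(3): splits (0,0):0^0=0 -> mex({0}) = 1
G(4): splits (0,1):0^1=1 (0,0):0^0=0 -> mex({0, 1}) = 2
G(5): splits (0,2):0^1=1 (0,1):0^1=1 (0,0):0^0=0 -> mex({0, 1}) = 2
G(6) = mex({1}) = 0
G(7) = mex({0, 1, 2}) = 3
G(8) = mex({0, 1, 2}) = 3
G(9) = mex({0, 2}) = 1
G(10) = mex({0, 2, 3}) = 1
G(11) = mex({0, 3}) = 1
G(12) = mex({1, 3}) = 0
G(13) = mex({0, 1, 2, 3}) = 4
G(14) = mex({0, 1, 2}) = 3
G(15) = mex({0, 1, 2}) = 3
G(16) = mex({0, 1, 2, 4}) = 3
G(17) = mex({0, 1, 3, 4}) = 2
G(18) = mex({0, 1, 3, 4}) = 2
G(19) = mex({0, 1, 3, 5}) = 2
G(20) = mex({0, 1, 2, 3, 5}) = 4
G(21) = mex({0, 1, 2, 3, 5}) = 4
G(22) = mex({1, 2, 6}) = 0
G(23) = mex({0, 1, 2, 3, 4, 6}) = 5
G(24) = mex({0, 1, 2, 3, 4}) = 5
G(25) = mex({0, 1, 3, 4, 7}) = 2
G(26) = mex({0, 1, 3, 4, 5, 7}) = 2
Therefore G(26) = 2.

2


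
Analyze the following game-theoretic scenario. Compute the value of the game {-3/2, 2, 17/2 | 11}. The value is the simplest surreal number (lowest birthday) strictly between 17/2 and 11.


Left options: {-3/2, 2, 17/2}, max = 17/2
Right options: {11}, min = 11
All options are numbers and max(Left) < min(Right), so by the simplicity theorem the value is the simplest (earliest-born) number strictly between 17/2 and 11.
Integers 9 through 10 all lie strictly between 17/2 and 11.
Among integers, the simplest (lowest birthday = smallest |n|; 0 is born on day 0, +-n on day n) is 9.
No non-integer in the interval can be simpler: if x is a non-integer in the interval, then floor(x) or ceil(x) also lies in the interval (the interval contains an integer), and both are proper prefixes of x's sign expansion, i.e. born earlier. So the game value is 9.
Game value = 9

9


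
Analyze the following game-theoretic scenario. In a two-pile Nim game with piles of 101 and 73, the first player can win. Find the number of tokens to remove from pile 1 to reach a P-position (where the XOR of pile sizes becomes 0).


Piles: 101 and 73
Current XOR: 101 XOR 73 = 44 (non-zero, so this is an N-position).
To make the XOR zero, we need to find a move that balances the piles.
For pile 1 (size 101): target = 101 XOR 44 = 73
We reduce pile 1 from 101 to 73.
Tokens removed: 101 - 73 = 28
Verification: 73 XOR 73 = 0

28


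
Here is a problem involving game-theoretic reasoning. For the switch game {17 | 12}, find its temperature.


The game is {17 | 12}, a switch {a | b} with numbers a > b.
Cooling {a | b} by t gives {a - t | b + t}, which stops being hot when a - t = b + t, i.e. at t = (a - b)/2. So the temperature of a switch is (a - b)/2.
Temperature = (Left option - Right option) / 2
= (17 - (12)) / 2
= 5 / 2
= 5/2

5/2


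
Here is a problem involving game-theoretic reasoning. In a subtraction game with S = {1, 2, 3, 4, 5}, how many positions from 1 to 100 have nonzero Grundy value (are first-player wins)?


Subtraction set S = {1, 2, 3, 4, 5}, so G(n) = n mod 6.
G(n) = 0 when n is a multiple of 6.
Multiples of 6 in [1, 100]: 16
N-positions (nonzero Grundy) = 100 - 16 = 84

84


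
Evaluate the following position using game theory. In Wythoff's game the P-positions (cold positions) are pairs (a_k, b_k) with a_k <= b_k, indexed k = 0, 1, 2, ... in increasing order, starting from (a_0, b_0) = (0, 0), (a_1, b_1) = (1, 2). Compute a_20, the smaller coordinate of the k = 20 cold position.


By Wythoff's theorem, a_k = floor(k * phi) and b_k = floor(k * phi^2) = a_k + k, where phi = (1 + sqrt(5))/2 is the golden ratio.
phi = (1 + sqrt(5))/2 = 1.618034
k = 20
k * phi = 20 * 1.618034 = 32.360680
a_20 = floor(k * phi) = 32

32


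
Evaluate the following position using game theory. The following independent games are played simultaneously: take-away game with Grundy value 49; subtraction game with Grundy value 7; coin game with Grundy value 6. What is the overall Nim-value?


By the Sprague-Grundy theorem, the Grundy value of a sum of games is the XOR of individual Grundy values.
take-away game: Grundy value = 49. Running XOR: 0 XOR 49 = 49
subtraction game: Grundy value = 7. Running XOR: 49 XOR 7 = 54
coin game: Grundy value = 6. Running XOR: 54 XOR 6 = 48
The combined Grundy value is 48.

48


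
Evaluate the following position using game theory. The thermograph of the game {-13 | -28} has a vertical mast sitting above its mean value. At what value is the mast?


Game = {-13 | -28}, a switch {a | b} with numbers a > b.
Its thermograph has left wall a - t and right wall b + t, which meet at t = (a - b)/2, where both equal (a + b)/2. So the mast (mean value) is at (a + b)/2.
Mean = (-13 + (-28))/2 = -41/2 = -41/2

-41/2


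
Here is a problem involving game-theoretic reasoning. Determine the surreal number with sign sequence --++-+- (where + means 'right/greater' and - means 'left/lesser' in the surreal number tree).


Sign expansion: --++-+-
Rule: track bounds (lo, hi), initially (-inf, +inf). On '+', the current value becomes lo and we move to the simplest number in (value, hi): value + 1 if hi = +inf, otherwise the midpoint (value + hi)/2. On '-', the current value becomes hi and we move to value - 1 if lo = -inf, otherwise the midpoint (lo + value)/2.
Start at 0.
Step 1: sign = -, move left. Bounds: (-inf, 0). Value = -1
Step 2: sign = -, move left. Bounds: (-inf, -1). Value = -2
Step 3: sign = +, move right. Bounds: (-2, -1). Value = -3/2
Step 4: sign = +, move right. Bounds: (-3/2, -1). Value = -5/4
Step 5: sign = -, move left. Bounds: (-3/2, -5/4). Value = -11/8
Step 6: sign = +, move right. Bounds: (-11/8, -5/4). Value = -21/16
Step 7: sign = -, move left. Bounds: (-11/8, -21/16). Value = -43/32
The surreal number with sign expansion --++-+- is -43/32.

-43/32


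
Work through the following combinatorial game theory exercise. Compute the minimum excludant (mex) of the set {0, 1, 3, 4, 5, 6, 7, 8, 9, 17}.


Set = {0, 1, 3, 4, 5, 6, 7, 8, 9, 17}
0 is in the set.
1 is in the set.
2 is NOT in the set. This is the mex.
mex = 2

2


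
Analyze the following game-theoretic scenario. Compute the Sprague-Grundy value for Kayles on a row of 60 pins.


Kayles: a move removes 1 or 2 adjacent pins from a contiguous row.
Removing pins from a row of k leaves two independent rows (a, b) with a + b = k - 1 (one pin) or a + b = k - 2 (two pins); an end removal gives a = 0.
By Sprague-Grundy, G(k) = mex{ G(a) XOR G(b) } over all these splits. G(0) = 0.
G(1): splits (0,0):0^0=0 -> mex({0}) = 1
G(2): splits (0,1):0^1=1 (0,0):0^0=0 -> mex({0, 1}) = 2
G(3): splits (0,2):0^2=2 (1,1):1^1=0 (0,1):0^1=1 -> mex({0, 1, 2}) = 3
G(4): splits (0,3):0^3=3 (1,2):1^2=3 (0,2):0^2=2 (1,1):1^1=0 -> mex({0, 2, 3}) = 1
G(5): splits (0,4):0^1=1 (1,3):1^3=2 (2,2):2^2=0 (0,3):0^3=3 (1,2):1^2=3 -> mex({0, 1, 2, 3}) = 4
G(6) = mex({0, 1, 2, 4}) = 3
G(7) = mex({0, 1, 3, 4, 5}) = 2
G(8) = mex({0, 2, 3, 5, 6}) = 1
G(9) = mex({0, 1, 2, 3, 6, 7}) = 4
G(10) = mex({0, 1, 3, 4, 5, 7}) = 2
G(11) = mex({0, 1, 2, 3, 4, 5}) = 6
G(12) = mex({0, 1, 2, 3, 5, 6, 7}) = 4
G(13) = mex({0, 2, 3, 4, 6, 7}) = 1
G(14) = mex({0, 1, 4, 5, 6, 7}) = 2
G(15) = mex({0, 1, 2, 3, 4, 5, 6}) = 7
G(16) = mex({0, 2, 3, 5, 6, 7}) = 1
G(17) = mex({0, 1, 2, 3, 5, 6, 7}) = 4
G(18) = mex({0, 1, 2, 4, 5, 6}) = 3
G(19) = mex({0, 1, 3, 4, 5, 7}) = 2
G(20) = mex({0, 2, 3, 4, 5, 6, 7}) = 1
G(21) = mex({0, 1, 2, 3, 5, 6, 7}) = 4
G(22) = mex({0, 1, 2, 3, 4, 5, 7}) = 6
G(23) = mex({0, 1, 2, 3, 4, 5, 6}) = 7
G(24) = mex({0, 1, 2, 3, 5, 6, 7}) = 4
G(25) = mex({0, 2, 3, 4, 6, 7}) = 1
G(26) = mex({0, 1, 3, 4, 5, 6, 7}) = 2
G(27) = mex({0, 1, 2, 3, 4, 5, 6, 7}) = 8
G(28) = mex({0, 1, 2, 3, 4, 6, 7, 8}) = 5
G(29) = mex({0, 1, 2, 3, 5, 6, 7, 8, 9}) = 4
G(30) = mex({0, 1, 2, 3, 4, 5, 6, 9, 10}) = 7
G(31) = mex({0, 1, 3, 4, 5, 7, 10, 11}) = 2
G(32) = mex({0, 2, 3, 4, 5, 6, 7, 9, 11}) = 1
G(33) = mex({0, 1, 2, 3, 4, 5, 6, 7, 9, 12}) = 8
G(34) = mex({0, 1, 2, 3, 4, 5, 7, 8, 11, 12}) = 6
G(35) = mex({0, 1, 2, 3, 4, 5, 6, 8, 9, 10, 11}) = 7
G(36) = mex({0, 1, 2, 3, 5, 6, 7, 9, 10}) = 4
G(37) = mex({0, 2, 3, 4, 6, 7, 9, 10, 11, 12}) = 1
G(38) = mex({0, 1, 3, 4, 5, 6, 7, 9, 10, 11, 12}) = 2
G(39) = mex({0, 1, 2, 4, 5, 6, 7, 9, 10, 12, 14}) = 3
G(40) = mex({0, 2, 3, 4, 6, 7, 11, 12, 14}) = 1
G(41) = mex({0, 1, 2, 3, 5, 6, 7, 9, 10, 11, 12}) = 4
G(42) = mex({0, 1, 2, 3, 4, 5, 6, 9, 10}) = 7
G(43) = mex({0, 1, 3, 4, 5, 7, 9, 10, 12, 15}) = 2
G(44) = mex({0, 2, 3, 4, 5, 6, 7, 9, 10, 12, 15}) = 1
G(45) = mex({0, 1, 2, 3, 4, 5, 6, 7, 9, 10, 12, 14}) = 8
G(46) = mex({0, 1, 3, 4, 5, 7, 8, 11, 12, 14}) = 2
G(47) = mex({0, 1, 2, 3, 4, 5, 6, 8, 9, 10, 11, 12}) = 7
G(48) = mex({0, 1, 2, 3, 5, 6, 7, 9, 10}) = 4
G(49) = mex({0, 2, 3, 4, 6, 7, 9, 10, 11, 12, 15}) = 1
G(50) = mex({0, 1, 4, 5, 6, 7, 9, 11, 12, 14, 15}) = 2
G(51) = mex({0, 1, 2, 3, 4, 5, 6, 7, 9, 12, 14, 15}) = 8
G(52) = mex({0, 2, 3, 4, 5, 6, 7, 8, 11, 12, 15}) = 1
G(53) = mex({0, 1, 2, 3, 5, 6, 7, 8, 9, 10, 11, 12}) = 4
G(54) = mex({0, 1, 2, 3, 4, 5, 6, 9, 10}) = 7
G(55) = mex({0, 1, 3, 4, 5, 7, 9, 10, 11, 12}) = 2
G(56) = mex({0, 2, 3, 4, 5, 6, 7, 9, 10, 11, 12, 13, 14}) = 1
G(57) = mex({0, 1, 2, 3, 5, 6, 7, 9, 10, 12, 13, 14, 15}) = 4
G(58) = mex({0, 1, 3, 4, 5, 7, 11, 12, 14, 15}) = 2
G(59) = mex({0, 1, 2, 3, 4, 5, 6, 9, 10, 11, 12, 15}) = 7
G(60) = mex({0, 1, 2, 3, 5, 6, 7, 9, 10}) = 4
Therefore G(60) = 4.

4


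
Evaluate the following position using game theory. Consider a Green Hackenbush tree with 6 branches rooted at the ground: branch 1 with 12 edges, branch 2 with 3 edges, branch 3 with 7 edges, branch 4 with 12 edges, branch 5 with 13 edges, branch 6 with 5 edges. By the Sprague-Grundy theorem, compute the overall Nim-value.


The tree has 6 branches from the ground vertex.
In Green Hackenbush, the Nim-value of a simple path of length k is k.
Branch 1: length 12, Nim-value = 12
Branch 2: length 3, Nim-value = 3
Branch 3: length 7, Nim-value = 7
Branch 4: length 12, Nim-value = 12
Branch 5: length 13, Nim-value = 13
Branch 6: length 5, Nim-value = 5
Total Nim-value = XOR of all branch values:
0 XOR 12 = 12
12 XOR 3 = 15
15 XOR 7 = 8
8 XOR 12 = 4
4 XOR 13 = 9
9 XOR 5 = 12
Nim-value of the tree = 12

12
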